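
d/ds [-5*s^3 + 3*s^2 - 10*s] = -15*s^2 + 6*s - 10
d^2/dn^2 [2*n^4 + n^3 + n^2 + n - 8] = 24*n^2 + 6*n + 2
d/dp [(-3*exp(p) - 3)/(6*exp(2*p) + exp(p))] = 3*(6*exp(2*p) + 12*exp(p) + 1)*exp(-p)/(36*exp(2*p) + 12*exp(p) + 1)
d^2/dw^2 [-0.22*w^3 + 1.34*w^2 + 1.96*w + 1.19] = 2.68 - 1.32*w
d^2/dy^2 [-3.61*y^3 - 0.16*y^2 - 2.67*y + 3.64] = -21.66*y - 0.32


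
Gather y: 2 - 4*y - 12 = -4*y - 10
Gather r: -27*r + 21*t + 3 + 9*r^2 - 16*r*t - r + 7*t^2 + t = 9*r^2 + r*(-16*t - 28) + 7*t^2 + 22*t + 3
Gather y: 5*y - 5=5*y - 5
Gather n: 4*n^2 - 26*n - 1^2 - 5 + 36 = 4*n^2 - 26*n + 30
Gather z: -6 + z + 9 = z + 3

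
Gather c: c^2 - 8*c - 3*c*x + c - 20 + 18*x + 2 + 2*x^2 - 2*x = c^2 + c*(-3*x - 7) + 2*x^2 + 16*x - 18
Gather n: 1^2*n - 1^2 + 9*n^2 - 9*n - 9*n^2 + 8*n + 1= 0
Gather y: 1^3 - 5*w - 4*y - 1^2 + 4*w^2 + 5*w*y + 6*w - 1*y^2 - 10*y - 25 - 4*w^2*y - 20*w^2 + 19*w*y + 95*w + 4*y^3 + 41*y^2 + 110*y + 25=-16*w^2 + 96*w + 4*y^3 + 40*y^2 + y*(-4*w^2 + 24*w + 96)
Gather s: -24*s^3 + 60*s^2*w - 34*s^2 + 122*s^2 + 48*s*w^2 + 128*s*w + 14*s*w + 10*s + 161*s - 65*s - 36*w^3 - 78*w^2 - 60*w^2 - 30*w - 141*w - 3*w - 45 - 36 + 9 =-24*s^3 + s^2*(60*w + 88) + s*(48*w^2 + 142*w + 106) - 36*w^3 - 138*w^2 - 174*w - 72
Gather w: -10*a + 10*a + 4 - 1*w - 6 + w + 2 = 0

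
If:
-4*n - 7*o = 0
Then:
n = -7*o/4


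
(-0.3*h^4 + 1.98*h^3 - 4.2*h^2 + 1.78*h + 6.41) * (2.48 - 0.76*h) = 0.228*h^5 - 2.2488*h^4 + 8.1024*h^3 - 11.7688*h^2 - 0.4572*h + 15.8968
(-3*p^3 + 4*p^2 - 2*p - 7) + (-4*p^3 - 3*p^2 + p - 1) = -7*p^3 + p^2 - p - 8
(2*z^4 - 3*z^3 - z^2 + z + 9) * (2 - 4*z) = -8*z^5 + 16*z^4 - 2*z^3 - 6*z^2 - 34*z + 18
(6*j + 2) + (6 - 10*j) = 8 - 4*j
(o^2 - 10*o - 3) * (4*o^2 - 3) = 4*o^4 - 40*o^3 - 15*o^2 + 30*o + 9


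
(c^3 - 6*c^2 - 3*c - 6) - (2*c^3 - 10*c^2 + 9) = -c^3 + 4*c^2 - 3*c - 15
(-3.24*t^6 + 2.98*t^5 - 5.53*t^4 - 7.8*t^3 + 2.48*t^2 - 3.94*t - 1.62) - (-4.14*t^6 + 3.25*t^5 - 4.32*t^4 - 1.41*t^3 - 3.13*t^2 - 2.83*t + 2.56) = 0.899999999999999*t^6 - 0.27*t^5 - 1.21*t^4 - 6.39*t^3 + 5.61*t^2 - 1.11*t - 4.18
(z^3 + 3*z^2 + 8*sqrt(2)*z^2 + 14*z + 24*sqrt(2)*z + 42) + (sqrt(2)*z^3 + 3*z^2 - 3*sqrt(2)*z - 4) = z^3 + sqrt(2)*z^3 + 6*z^2 + 8*sqrt(2)*z^2 + 14*z + 21*sqrt(2)*z + 38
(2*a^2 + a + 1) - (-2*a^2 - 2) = 4*a^2 + a + 3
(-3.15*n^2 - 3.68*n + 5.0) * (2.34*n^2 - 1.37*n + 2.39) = -7.371*n^4 - 4.2957*n^3 + 9.2131*n^2 - 15.6452*n + 11.95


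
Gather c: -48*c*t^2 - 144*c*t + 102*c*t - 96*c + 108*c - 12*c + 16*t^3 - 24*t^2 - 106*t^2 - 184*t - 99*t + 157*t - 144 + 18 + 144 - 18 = c*(-48*t^2 - 42*t) + 16*t^3 - 130*t^2 - 126*t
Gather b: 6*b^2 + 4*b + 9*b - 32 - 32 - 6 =6*b^2 + 13*b - 70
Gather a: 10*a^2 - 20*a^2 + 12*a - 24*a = -10*a^2 - 12*a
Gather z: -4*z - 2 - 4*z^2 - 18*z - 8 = -4*z^2 - 22*z - 10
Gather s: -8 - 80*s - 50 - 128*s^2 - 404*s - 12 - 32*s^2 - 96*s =-160*s^2 - 580*s - 70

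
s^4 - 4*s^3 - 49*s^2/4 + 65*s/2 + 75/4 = (s - 5)*(s - 5/2)*(s + 1/2)*(s + 3)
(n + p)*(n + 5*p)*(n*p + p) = n^3*p + 6*n^2*p^2 + n^2*p + 5*n*p^3 + 6*n*p^2 + 5*p^3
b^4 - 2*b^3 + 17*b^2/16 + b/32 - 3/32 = (b - 1)*(b - 3/4)*(b - 1/2)*(b + 1/4)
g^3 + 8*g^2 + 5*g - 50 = (g - 2)*(g + 5)^2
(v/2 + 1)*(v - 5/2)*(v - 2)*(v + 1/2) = v^4/2 - v^3 - 21*v^2/8 + 4*v + 5/2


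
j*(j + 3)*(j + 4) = j^3 + 7*j^2 + 12*j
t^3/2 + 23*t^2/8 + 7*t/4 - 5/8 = (t/2 + 1/2)*(t - 1/4)*(t + 5)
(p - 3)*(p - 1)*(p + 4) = p^3 - 13*p + 12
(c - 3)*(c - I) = c^2 - 3*c - I*c + 3*I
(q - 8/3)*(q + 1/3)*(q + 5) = q^3 + 8*q^2/3 - 113*q/9 - 40/9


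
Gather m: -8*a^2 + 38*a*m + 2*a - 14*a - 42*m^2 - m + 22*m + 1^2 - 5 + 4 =-8*a^2 - 12*a - 42*m^2 + m*(38*a + 21)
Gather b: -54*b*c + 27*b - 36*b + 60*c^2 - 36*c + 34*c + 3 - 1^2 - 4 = b*(-54*c - 9) + 60*c^2 - 2*c - 2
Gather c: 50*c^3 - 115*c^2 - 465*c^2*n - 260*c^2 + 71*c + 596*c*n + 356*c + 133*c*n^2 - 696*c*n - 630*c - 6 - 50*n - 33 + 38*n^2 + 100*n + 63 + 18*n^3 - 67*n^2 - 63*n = 50*c^3 + c^2*(-465*n - 375) + c*(133*n^2 - 100*n - 203) + 18*n^3 - 29*n^2 - 13*n + 24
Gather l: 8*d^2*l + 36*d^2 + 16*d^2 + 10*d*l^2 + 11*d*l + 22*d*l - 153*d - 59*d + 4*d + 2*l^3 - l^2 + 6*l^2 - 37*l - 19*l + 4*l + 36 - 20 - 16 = 52*d^2 - 208*d + 2*l^3 + l^2*(10*d + 5) + l*(8*d^2 + 33*d - 52)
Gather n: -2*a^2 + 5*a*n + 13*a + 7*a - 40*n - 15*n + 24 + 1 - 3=-2*a^2 + 20*a + n*(5*a - 55) + 22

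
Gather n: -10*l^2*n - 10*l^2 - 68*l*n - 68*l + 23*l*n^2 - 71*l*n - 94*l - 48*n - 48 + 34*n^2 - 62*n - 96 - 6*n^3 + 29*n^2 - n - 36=-10*l^2 - 162*l - 6*n^3 + n^2*(23*l + 63) + n*(-10*l^2 - 139*l - 111) - 180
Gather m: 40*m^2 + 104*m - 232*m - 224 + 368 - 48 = 40*m^2 - 128*m + 96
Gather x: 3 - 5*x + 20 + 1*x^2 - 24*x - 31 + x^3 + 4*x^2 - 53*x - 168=x^3 + 5*x^2 - 82*x - 176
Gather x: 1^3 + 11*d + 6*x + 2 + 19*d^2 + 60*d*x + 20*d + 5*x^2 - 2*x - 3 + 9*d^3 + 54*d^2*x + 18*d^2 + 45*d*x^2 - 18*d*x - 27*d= 9*d^3 + 37*d^2 + 4*d + x^2*(45*d + 5) + x*(54*d^2 + 42*d + 4)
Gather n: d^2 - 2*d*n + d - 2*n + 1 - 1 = d^2 + d + n*(-2*d - 2)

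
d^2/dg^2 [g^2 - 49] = 2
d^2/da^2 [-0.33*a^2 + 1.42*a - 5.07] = -0.660000000000000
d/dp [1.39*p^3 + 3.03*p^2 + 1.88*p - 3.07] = 4.17*p^2 + 6.06*p + 1.88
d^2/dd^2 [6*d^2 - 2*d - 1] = 12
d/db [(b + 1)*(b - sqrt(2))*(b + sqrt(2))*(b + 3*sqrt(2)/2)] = 4*b^3 + 3*b^2 + 9*sqrt(2)*b^2/2 - 4*b + 3*sqrt(2)*b - 3*sqrt(2) - 2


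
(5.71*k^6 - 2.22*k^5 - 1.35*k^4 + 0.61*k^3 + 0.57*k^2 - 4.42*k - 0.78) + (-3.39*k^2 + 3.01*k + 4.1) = 5.71*k^6 - 2.22*k^5 - 1.35*k^4 + 0.61*k^3 - 2.82*k^2 - 1.41*k + 3.32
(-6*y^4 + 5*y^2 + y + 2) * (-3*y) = 18*y^5 - 15*y^3 - 3*y^2 - 6*y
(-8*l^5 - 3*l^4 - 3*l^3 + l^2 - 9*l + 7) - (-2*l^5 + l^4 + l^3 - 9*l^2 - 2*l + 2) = -6*l^5 - 4*l^4 - 4*l^3 + 10*l^2 - 7*l + 5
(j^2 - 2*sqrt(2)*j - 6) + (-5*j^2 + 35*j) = -4*j^2 - 2*sqrt(2)*j + 35*j - 6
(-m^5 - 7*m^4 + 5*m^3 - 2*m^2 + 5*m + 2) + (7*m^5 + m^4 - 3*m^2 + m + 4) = 6*m^5 - 6*m^4 + 5*m^3 - 5*m^2 + 6*m + 6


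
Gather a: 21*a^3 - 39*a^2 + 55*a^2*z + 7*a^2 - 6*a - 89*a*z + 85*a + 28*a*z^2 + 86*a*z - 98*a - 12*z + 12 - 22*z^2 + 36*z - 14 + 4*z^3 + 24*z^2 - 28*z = 21*a^3 + a^2*(55*z - 32) + a*(28*z^2 - 3*z - 19) + 4*z^3 + 2*z^2 - 4*z - 2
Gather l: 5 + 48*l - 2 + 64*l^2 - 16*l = 64*l^2 + 32*l + 3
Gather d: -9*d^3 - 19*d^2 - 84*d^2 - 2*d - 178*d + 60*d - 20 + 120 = -9*d^3 - 103*d^2 - 120*d + 100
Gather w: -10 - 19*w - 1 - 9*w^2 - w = -9*w^2 - 20*w - 11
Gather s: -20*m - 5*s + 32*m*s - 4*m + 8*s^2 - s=-24*m + 8*s^2 + s*(32*m - 6)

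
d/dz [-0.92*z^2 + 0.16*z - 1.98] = 0.16 - 1.84*z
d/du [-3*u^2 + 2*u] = 2 - 6*u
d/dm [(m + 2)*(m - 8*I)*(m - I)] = 3*m^2 + m*(4 - 18*I) - 8 - 18*I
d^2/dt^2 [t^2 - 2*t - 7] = 2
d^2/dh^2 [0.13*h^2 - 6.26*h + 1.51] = 0.260000000000000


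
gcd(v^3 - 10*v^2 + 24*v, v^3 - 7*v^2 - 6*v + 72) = v^2 - 10*v + 24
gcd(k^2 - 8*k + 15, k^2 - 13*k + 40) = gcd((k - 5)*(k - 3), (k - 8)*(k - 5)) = k - 5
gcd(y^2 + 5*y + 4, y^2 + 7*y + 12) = y + 4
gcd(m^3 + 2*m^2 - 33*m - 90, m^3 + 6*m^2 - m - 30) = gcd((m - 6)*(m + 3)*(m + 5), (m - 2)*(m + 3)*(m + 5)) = m^2 + 8*m + 15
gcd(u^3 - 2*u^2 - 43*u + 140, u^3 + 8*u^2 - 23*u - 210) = u^2 + 2*u - 35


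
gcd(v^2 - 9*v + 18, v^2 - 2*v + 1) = 1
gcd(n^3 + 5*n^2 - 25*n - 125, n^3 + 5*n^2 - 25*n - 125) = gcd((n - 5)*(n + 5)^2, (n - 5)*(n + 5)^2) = n^3 + 5*n^2 - 25*n - 125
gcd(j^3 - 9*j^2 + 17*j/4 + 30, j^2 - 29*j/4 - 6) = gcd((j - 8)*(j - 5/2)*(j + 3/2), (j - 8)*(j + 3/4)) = j - 8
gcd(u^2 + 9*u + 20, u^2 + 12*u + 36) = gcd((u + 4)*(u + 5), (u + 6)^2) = 1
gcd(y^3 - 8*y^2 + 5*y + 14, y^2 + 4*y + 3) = y + 1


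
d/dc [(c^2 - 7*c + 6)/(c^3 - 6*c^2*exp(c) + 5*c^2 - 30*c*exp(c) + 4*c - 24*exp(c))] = ((2*c - 7)*(c^3 - 6*c^2*exp(c) + 5*c^2 - 30*c*exp(c) + 4*c - 24*exp(c)) + (c^2 - 7*c + 6)*(6*c^2*exp(c) - 3*c^2 + 42*c*exp(c) - 10*c + 54*exp(c) - 4))/(c^3 - 6*c^2*exp(c) + 5*c^2 - 30*c*exp(c) + 4*c - 24*exp(c))^2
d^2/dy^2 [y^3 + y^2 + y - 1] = 6*y + 2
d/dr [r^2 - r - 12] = 2*r - 1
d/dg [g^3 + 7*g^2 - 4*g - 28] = 3*g^2 + 14*g - 4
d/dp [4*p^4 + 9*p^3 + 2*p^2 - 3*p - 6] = 16*p^3 + 27*p^2 + 4*p - 3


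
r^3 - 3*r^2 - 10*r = r*(r - 5)*(r + 2)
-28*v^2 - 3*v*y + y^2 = (-7*v + y)*(4*v + y)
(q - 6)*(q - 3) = q^2 - 9*q + 18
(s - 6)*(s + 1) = s^2 - 5*s - 6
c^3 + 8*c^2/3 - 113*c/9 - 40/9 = (c - 8/3)*(c + 1/3)*(c + 5)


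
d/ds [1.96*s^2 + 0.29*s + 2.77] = 3.92*s + 0.29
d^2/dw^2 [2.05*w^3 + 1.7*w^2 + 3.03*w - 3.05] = 12.3*w + 3.4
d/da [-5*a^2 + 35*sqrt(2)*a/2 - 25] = -10*a + 35*sqrt(2)/2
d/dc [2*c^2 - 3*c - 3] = 4*c - 3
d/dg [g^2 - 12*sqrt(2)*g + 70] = 2*g - 12*sqrt(2)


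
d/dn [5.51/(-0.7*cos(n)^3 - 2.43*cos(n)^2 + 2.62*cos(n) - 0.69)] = (-11.571*cos(n)^2 - 26.7786*cos(n) + 14.4362)*sin(n)/(0.7*cos(n)^3 + 2.43*cos(n)^2 - 2.62*cos(n) + 0.69)^2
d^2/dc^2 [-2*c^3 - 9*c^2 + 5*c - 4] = -12*c - 18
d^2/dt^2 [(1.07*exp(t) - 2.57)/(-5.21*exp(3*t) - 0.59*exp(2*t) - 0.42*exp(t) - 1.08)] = (-116.176748*exp(6*t) + 617.975814*exp(5*t) + 95.892182*exp(4*t) + 93.35975*exp(3*t) - 124.146522*exp(2*t) - 5.611716*exp(t) - 2.4138)*exp(t)/(141.420761*exp(9*t) + 48.045057*exp(8*t) + 39.642369*exp(7*t) + 95.898491*exp(6*t) + 23.11461*exp(5*t) + 15.619608*exp(4*t) + 19.910664*exp(3*t) + 2.636064*exp(2*t) + 1.469664*exp(t) + 1.259712)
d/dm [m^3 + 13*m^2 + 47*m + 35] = 3*m^2 + 26*m + 47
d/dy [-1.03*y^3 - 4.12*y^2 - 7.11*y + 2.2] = -3.09*y^2 - 8.24*y - 7.11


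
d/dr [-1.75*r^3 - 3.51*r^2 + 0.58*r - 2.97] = -5.25*r^2 - 7.02*r + 0.58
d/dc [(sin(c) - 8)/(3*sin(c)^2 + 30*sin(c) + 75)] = (21 - sin(c))*cos(c)/(3*(sin(c) + 5)^3)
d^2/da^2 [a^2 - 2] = 2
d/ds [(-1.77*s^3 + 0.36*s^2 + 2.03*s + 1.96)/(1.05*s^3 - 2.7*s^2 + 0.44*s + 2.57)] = (4.401*s^4 - 5.8206*s^3 - 14.1813*s^2 + 12.4344*s + 4.3547)/(1.1025*s^6 - 5.67*s^5 + 8.214*s^4 + 3.021*s^3 - 13.6844*s^2 + 2.2616*s + 6.6049)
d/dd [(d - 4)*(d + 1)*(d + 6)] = 3*d^2 + 6*d - 22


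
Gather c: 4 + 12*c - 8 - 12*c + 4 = 0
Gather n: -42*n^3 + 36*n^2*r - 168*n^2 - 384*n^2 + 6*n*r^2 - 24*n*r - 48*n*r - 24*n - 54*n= -42*n^3 + n^2*(36*r - 552) + n*(6*r^2 - 72*r - 78)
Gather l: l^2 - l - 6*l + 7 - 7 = l^2 - 7*l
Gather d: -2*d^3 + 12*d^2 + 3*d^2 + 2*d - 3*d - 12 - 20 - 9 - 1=-2*d^3 + 15*d^2 - d - 42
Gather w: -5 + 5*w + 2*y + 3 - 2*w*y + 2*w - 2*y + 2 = w*(7 - 2*y)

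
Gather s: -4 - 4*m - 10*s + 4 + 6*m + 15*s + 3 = 2*m + 5*s + 3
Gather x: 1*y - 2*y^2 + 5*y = -2*y^2 + 6*y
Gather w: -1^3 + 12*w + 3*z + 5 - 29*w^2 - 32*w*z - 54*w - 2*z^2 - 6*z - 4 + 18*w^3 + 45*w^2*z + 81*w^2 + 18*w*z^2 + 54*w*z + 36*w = 18*w^3 + w^2*(45*z + 52) + w*(18*z^2 + 22*z - 6) - 2*z^2 - 3*z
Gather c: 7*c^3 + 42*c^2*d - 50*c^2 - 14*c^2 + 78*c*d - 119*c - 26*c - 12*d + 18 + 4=7*c^3 + c^2*(42*d - 64) + c*(78*d - 145) - 12*d + 22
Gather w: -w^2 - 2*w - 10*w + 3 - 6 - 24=-w^2 - 12*w - 27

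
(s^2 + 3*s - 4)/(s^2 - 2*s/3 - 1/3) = 3*(s + 4)/(3*s + 1)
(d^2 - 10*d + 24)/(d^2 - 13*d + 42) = (d - 4)/(d - 7)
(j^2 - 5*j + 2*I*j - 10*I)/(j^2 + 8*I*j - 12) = (j - 5)/(j + 6*I)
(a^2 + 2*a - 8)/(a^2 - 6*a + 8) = (a + 4)/(a - 4)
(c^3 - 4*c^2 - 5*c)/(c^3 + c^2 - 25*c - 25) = c/(c + 5)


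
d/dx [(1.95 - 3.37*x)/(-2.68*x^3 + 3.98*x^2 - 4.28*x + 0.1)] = (-18.0632*x^3 + 29.0906*x^2 - 15.522*x + 8.009)/(7.1824*x^6 - 21.3328*x^5 + 38.7812*x^4 - 34.6048*x^3 + 19.1144*x^2 - 0.856*x + 0.01)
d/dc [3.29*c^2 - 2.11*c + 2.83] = 6.58*c - 2.11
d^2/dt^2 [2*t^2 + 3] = 4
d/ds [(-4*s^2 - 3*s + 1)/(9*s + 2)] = (-36*s^2 - 16*s - 15)/(81*s^2 + 36*s + 4)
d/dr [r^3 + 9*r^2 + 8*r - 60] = 3*r^2 + 18*r + 8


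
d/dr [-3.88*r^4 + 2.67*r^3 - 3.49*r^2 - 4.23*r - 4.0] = -15.52*r^3 + 8.01*r^2 - 6.98*r - 4.23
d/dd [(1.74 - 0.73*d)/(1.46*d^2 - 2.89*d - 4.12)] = (1.0658*d^2 - 5.0808*d + 8.0362)/(2.1316*d^4 - 8.4388*d^3 - 3.6783*d^2 + 23.8136*d + 16.9744)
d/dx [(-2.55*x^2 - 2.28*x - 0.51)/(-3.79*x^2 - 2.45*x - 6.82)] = (-2.3937*x^2 + 30.9162*x + 14.3001)/(14.3641*x^4 + 18.571*x^3 + 57.6981*x^2 + 33.418*x + 46.5124)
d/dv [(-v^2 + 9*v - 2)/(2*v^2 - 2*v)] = (-4*v^2 + 2*v - 1)/(v^2*(v^2 - 2*v + 1))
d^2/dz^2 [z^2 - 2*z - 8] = 2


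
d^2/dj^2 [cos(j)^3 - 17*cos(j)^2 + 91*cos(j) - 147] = -367*cos(j)/4 + 34*cos(2*j) - 9*cos(3*j)/4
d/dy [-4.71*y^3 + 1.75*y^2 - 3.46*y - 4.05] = -14.13*y^2 + 3.5*y - 3.46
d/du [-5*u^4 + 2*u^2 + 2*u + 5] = -20*u^3 + 4*u + 2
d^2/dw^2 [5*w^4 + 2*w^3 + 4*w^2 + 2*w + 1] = 60*w^2 + 12*w + 8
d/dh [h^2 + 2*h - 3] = 2*h + 2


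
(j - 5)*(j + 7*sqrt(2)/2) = j^2 - 5*j + 7*sqrt(2)*j/2 - 35*sqrt(2)/2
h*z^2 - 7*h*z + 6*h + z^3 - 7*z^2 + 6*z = (h + z)*(z - 6)*(z - 1)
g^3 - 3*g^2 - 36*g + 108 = (g - 6)*(g - 3)*(g + 6)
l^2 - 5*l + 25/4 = (l - 5/2)^2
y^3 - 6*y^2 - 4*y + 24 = (y - 6)*(y - 2)*(y + 2)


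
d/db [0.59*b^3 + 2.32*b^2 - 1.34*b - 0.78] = 1.77*b^2 + 4.64*b - 1.34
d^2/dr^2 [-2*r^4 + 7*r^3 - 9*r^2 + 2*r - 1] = -24*r^2 + 42*r - 18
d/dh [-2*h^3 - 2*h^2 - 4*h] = -6*h^2 - 4*h - 4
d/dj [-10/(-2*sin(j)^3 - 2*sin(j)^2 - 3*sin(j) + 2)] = 10*(-4*sin(j) + 3*cos(2*j) - 6)*cos(j)/(2*sin(j)^3 + 2*sin(j)^2 + 3*sin(j) - 2)^2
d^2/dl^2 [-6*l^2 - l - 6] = -12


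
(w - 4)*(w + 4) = w^2 - 16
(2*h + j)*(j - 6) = 2*h*j - 12*h + j^2 - 6*j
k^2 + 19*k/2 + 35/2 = (k + 5/2)*(k + 7)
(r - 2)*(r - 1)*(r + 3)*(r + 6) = r^4 + 6*r^3 - 7*r^2 - 36*r + 36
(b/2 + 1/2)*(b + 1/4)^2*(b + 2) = b^4/2 + 7*b^3/4 + 57*b^2/32 + 19*b/32 + 1/16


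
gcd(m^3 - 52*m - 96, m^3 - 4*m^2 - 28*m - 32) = m^2 - 6*m - 16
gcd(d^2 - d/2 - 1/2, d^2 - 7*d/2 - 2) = d + 1/2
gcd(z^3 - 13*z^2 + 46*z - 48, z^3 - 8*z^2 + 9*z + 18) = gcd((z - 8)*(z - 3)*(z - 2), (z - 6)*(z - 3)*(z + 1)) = z - 3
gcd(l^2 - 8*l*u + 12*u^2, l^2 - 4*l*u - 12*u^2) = -l + 6*u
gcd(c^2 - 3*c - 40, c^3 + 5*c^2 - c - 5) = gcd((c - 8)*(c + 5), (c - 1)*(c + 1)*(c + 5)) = c + 5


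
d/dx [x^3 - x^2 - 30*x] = 3*x^2 - 2*x - 30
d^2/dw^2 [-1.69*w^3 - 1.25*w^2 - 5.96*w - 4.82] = -10.14*w - 2.5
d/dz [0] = 0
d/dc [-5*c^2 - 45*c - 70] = -10*c - 45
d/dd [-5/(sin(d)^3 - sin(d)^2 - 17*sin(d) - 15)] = 5*(3*sin(d)^2 - 2*sin(d) - 17)*cos(d)/(-sin(d)^3 + sin(d)^2 + 17*sin(d) + 15)^2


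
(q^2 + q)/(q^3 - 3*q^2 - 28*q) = (q + 1)/(q^2 - 3*q - 28)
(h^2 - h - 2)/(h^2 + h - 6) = (h + 1)/(h + 3)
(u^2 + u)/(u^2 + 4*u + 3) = u/(u + 3)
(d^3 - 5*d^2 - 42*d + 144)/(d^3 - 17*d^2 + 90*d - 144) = (d + 6)/(d - 6)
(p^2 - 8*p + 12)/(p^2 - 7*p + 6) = (p - 2)/(p - 1)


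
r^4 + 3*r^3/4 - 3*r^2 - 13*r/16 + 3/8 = (r - 3/2)*(r - 1/4)*(r + 1/2)*(r + 2)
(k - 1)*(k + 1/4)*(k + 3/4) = k^3 - 13*k/16 - 3/16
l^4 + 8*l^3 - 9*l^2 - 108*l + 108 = (l - 3)*(l - 1)*(l + 6)^2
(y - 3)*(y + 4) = y^2 + y - 12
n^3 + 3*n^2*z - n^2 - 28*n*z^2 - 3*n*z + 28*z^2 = (n - 1)*(n - 4*z)*(n + 7*z)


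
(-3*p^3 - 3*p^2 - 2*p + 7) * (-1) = 3*p^3 + 3*p^2 + 2*p - 7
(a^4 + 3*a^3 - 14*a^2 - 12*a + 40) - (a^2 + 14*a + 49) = a^4 + 3*a^3 - 15*a^2 - 26*a - 9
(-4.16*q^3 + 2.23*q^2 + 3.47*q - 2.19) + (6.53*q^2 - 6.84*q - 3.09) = -4.16*q^3 + 8.76*q^2 - 3.37*q - 5.28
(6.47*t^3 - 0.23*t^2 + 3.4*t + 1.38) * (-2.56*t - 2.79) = -16.5632*t^4 - 17.4625*t^3 - 8.0623*t^2 - 13.0188*t - 3.8502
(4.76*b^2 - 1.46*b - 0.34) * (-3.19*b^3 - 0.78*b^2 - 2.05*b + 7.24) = -15.1844*b^5 + 0.9446*b^4 - 7.5346*b^3 + 37.7206*b^2 - 9.8734*b - 2.4616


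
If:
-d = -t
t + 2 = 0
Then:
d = -2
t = -2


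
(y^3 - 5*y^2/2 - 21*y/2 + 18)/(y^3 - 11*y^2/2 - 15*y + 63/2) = (y - 4)/(y - 7)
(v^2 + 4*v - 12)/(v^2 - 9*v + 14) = (v + 6)/(v - 7)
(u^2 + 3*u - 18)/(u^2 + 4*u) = (u^2 + 3*u - 18)/(u*(u + 4))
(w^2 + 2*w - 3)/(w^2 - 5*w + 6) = (w^2 + 2*w - 3)/(w^2 - 5*w + 6)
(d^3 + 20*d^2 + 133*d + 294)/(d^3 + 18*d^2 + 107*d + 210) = (d + 7)/(d + 5)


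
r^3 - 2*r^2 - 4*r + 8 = (r - 2)^2*(r + 2)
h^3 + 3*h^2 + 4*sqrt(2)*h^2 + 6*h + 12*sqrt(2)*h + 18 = (h + 3)*(h + sqrt(2))*(h + 3*sqrt(2))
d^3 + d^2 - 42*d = d*(d - 6)*(d + 7)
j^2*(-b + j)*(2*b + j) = -2*b^2*j^2 + b*j^3 + j^4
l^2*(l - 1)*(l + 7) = l^4 + 6*l^3 - 7*l^2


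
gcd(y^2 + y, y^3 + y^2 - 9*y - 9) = y + 1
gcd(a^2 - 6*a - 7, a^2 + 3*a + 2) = a + 1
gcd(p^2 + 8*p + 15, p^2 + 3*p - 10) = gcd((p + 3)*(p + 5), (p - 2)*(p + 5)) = p + 5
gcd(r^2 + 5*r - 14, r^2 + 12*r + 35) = r + 7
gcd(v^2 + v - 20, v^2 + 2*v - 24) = v - 4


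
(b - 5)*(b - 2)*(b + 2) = b^3 - 5*b^2 - 4*b + 20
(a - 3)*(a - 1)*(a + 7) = a^3 + 3*a^2 - 25*a + 21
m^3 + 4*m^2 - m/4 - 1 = (m - 1/2)*(m + 1/2)*(m + 4)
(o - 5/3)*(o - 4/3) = o^2 - 3*o + 20/9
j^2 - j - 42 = (j - 7)*(j + 6)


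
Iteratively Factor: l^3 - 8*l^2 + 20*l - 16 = (l - 4)*(l^2 - 4*l + 4) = (l - 4)*(l - 2)*(l - 2)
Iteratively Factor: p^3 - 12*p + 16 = (p - 2)*(p^2 + 2*p - 8) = (p - 2)*(p + 4)*(p - 2)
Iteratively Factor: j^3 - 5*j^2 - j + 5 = (j - 1)*(j^2 - 4*j - 5) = (j - 1)*(j + 1)*(j - 5)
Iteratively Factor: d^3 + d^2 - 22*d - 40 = (d - 5)*(d^2 + 6*d + 8) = (d - 5)*(d + 2)*(d + 4)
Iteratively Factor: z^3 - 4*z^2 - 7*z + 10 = (z - 1)*(z^2 - 3*z - 10) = (z - 1)*(z + 2)*(z - 5)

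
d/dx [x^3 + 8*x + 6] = 3*x^2 + 8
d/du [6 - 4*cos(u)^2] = 4*sin(2*u)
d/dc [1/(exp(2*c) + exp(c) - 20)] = (-2*exp(c) - 1)*exp(c)/(exp(2*c) + exp(c) - 20)^2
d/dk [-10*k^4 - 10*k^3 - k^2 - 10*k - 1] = -40*k^3 - 30*k^2 - 2*k - 10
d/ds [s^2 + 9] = 2*s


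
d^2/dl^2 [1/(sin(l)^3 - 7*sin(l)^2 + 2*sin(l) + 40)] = (-9*sin(l)^6 + 77*sin(l)^5 - 188*sin(l)^4 + 290*sin(l)^3 - 818*sin(l)^2 - 244*sin(l) + 568)/(sin(l)^3 - 7*sin(l)^2 + 2*sin(l) + 40)^3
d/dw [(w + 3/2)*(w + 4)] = 2*w + 11/2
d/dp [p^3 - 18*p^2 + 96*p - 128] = 3*p^2 - 36*p + 96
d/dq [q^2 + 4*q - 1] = 2*q + 4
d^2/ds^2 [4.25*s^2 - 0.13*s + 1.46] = 8.50000000000000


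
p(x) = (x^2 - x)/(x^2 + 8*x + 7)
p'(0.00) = -0.14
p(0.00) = 0.00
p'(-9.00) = 2.33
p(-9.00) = 5.62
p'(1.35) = 0.07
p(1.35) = 0.02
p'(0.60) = 0.03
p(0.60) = -0.02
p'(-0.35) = -0.58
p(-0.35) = 0.11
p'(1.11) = 0.07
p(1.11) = 0.01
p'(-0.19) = -0.31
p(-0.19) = 0.04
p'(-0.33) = -0.53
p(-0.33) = 0.10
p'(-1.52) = -0.92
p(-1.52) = -1.34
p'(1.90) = 0.08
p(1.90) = 0.07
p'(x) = (-2*x - 8)*(x^2 - x)/(x^2 + 8*x + 7)^2 + (2*x - 1)/(x^2 + 8*x + 7)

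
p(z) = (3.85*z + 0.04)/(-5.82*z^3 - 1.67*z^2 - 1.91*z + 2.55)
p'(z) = (3.85*z + 0.04)*(17.46*z^2 + 3.34*z + 1.91)/(-5.82*z^3 - 1.67*z^2 - 1.91*z + 2.55)^2 + 3.85/(-5.82*z^3 - 1.67*z^2 - 1.91*z + 2.55) = (44.814*z^3 + 7.1279*z^2 + 0.1336*z + 9.8939)/(33.8724*z^6 + 19.4388*z^5 + 25.0213*z^4 - 23.3026*z^3 - 4.8689*z^2 - 9.741*z + 6.5025)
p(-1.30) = -0.33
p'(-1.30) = -0.34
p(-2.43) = -0.12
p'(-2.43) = -0.09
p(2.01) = -0.14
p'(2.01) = 0.13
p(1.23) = -0.36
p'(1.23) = 0.60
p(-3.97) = -0.04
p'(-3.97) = -0.02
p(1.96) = -0.15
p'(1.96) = 0.14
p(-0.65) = -0.53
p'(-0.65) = 0.02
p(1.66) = -0.20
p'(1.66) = 0.23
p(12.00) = -0.00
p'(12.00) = 0.00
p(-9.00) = -0.01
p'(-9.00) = -0.00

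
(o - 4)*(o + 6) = o^2 + 2*o - 24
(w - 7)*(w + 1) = w^2 - 6*w - 7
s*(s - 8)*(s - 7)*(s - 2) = s^4 - 17*s^3 + 86*s^2 - 112*s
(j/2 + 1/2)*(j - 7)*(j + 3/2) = j^3/2 - 9*j^2/4 - 8*j - 21/4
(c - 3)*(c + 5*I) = c^2 - 3*c + 5*I*c - 15*I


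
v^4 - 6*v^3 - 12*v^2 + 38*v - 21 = (v - 7)*(v - 1)^2*(v + 3)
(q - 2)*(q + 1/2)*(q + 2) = q^3 + q^2/2 - 4*q - 2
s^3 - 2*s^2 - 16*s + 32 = (s - 4)*(s - 2)*(s + 4)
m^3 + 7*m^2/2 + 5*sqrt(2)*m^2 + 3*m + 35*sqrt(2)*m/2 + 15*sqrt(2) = (m + 3/2)*(m + 2)*(m + 5*sqrt(2))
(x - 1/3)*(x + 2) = x^2 + 5*x/3 - 2/3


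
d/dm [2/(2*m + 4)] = -1/(m + 2)^2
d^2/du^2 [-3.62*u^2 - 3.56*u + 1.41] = -7.24000000000000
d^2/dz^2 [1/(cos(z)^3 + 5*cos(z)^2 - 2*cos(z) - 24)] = ((-5*cos(z) + 40*cos(2*z) + 9*cos(3*z))*(cos(z)^3 + 5*cos(z)^2 - 2*cos(z) - 24)/4 + 2*(3*cos(z)^2 + 10*cos(z) - 2)^2*sin(z)^2)/(cos(z)^3 + 5*cos(z)^2 - 2*cos(z) - 24)^3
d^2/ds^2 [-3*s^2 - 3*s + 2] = -6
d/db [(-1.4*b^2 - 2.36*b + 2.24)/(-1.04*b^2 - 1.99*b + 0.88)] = (0.3316*b^2 + 2.1952*b + 2.3808)/(1.0816*b^4 + 4.1392*b^3 + 2.1297*b^2 - 3.5024*b + 0.7744)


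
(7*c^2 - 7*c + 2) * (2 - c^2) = -7*c^4 + 7*c^3 + 12*c^2 - 14*c + 4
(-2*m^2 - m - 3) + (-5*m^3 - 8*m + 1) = -5*m^3 - 2*m^2 - 9*m - 2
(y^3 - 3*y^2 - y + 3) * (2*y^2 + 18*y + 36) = 2*y^5 + 12*y^4 - 20*y^3 - 120*y^2 + 18*y + 108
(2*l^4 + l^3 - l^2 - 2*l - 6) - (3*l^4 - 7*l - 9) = -l^4 + l^3 - l^2 + 5*l + 3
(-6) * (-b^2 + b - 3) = 6*b^2 - 6*b + 18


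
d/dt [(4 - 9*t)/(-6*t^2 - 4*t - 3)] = (-54*t^2 + 48*t + 43)/(36*t^4 + 48*t^3 + 52*t^2 + 24*t + 9)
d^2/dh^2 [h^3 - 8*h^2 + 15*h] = 6*h - 16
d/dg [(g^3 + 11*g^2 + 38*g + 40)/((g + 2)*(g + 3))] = (g^2 + 6*g + 7)/(g^2 + 6*g + 9)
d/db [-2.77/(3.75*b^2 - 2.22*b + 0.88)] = (20.775*b - 6.1494)/(3.75*b^2 - 2.22*b + 0.88)^2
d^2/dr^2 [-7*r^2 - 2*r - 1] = -14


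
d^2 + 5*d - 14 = (d - 2)*(d + 7)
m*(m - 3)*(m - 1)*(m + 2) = m^4 - 2*m^3 - 5*m^2 + 6*m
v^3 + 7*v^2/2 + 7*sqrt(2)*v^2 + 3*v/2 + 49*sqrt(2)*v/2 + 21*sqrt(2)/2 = (v + 1/2)*(v + 3)*(v + 7*sqrt(2))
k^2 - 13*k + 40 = (k - 8)*(k - 5)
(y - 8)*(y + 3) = y^2 - 5*y - 24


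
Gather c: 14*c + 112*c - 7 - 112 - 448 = 126*c - 567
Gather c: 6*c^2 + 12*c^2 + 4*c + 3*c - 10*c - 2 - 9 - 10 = 18*c^2 - 3*c - 21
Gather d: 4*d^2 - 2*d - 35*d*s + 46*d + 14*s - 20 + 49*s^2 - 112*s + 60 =4*d^2 + d*(44 - 35*s) + 49*s^2 - 98*s + 40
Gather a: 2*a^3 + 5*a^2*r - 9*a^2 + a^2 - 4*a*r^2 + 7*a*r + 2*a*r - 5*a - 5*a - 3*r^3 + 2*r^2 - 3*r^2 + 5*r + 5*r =2*a^3 + a^2*(5*r - 8) + a*(-4*r^2 + 9*r - 10) - 3*r^3 - r^2 + 10*r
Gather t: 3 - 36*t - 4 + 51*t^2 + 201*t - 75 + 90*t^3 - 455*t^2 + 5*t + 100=90*t^3 - 404*t^2 + 170*t + 24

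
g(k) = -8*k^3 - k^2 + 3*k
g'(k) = -24*k^2 - 2*k + 3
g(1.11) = -8.84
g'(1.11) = -28.79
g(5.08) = -1059.34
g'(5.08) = -626.51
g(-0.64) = -0.23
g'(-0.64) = -5.55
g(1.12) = -9.13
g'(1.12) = -29.35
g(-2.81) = 161.18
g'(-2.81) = -180.89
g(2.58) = -136.30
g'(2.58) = -161.91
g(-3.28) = 261.70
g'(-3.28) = -248.64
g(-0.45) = -0.82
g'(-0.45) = -0.96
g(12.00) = -13932.00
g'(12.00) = -3477.00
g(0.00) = 0.00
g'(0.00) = 3.00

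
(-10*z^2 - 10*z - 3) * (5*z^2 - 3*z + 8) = -50*z^4 - 20*z^3 - 65*z^2 - 71*z - 24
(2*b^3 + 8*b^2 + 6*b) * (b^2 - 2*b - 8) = 2*b^5 + 4*b^4 - 26*b^3 - 76*b^2 - 48*b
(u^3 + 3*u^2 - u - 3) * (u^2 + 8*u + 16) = u^5 + 11*u^4 + 39*u^3 + 37*u^2 - 40*u - 48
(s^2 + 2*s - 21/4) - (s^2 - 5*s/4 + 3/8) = 13*s/4 - 45/8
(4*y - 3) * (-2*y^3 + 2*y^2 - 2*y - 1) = -8*y^4 + 14*y^3 - 14*y^2 + 2*y + 3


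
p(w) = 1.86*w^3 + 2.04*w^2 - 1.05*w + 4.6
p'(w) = 5.58*w^2 + 4.08*w - 1.05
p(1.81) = 20.41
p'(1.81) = 24.62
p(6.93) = 714.33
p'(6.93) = 295.20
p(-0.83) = 5.81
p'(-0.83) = -0.59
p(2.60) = 48.35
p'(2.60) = 47.28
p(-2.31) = -5.02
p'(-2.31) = 19.30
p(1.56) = 14.99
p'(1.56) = 18.89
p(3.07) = 74.42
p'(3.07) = 64.07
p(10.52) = 2384.83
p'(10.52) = 659.41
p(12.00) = 3499.84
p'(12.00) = 851.43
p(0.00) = 4.60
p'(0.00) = -1.05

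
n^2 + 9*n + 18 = (n + 3)*(n + 6)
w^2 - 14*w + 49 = (w - 7)^2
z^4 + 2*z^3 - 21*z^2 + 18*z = z*(z - 3)*(z - 1)*(z + 6)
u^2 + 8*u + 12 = (u + 2)*(u + 6)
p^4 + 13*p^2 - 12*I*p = p*(p - 3*I)*(p - I)*(p + 4*I)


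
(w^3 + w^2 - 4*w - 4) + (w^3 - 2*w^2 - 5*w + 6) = 2*w^3 - w^2 - 9*w + 2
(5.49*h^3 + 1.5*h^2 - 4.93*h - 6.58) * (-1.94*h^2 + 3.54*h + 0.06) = -10.6506*h^5 + 16.5246*h^4 + 15.2036*h^3 - 4.597*h^2 - 23.589*h - 0.3948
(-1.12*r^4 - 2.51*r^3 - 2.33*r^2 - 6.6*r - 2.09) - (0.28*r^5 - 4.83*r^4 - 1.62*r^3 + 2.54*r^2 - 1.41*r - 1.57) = -0.28*r^5 + 3.71*r^4 - 0.89*r^3 - 4.87*r^2 - 5.19*r - 0.52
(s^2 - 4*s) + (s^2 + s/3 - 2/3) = 2*s^2 - 11*s/3 - 2/3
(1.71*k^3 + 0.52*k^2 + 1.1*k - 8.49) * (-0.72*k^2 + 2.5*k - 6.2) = -1.2312*k^5 + 3.9006*k^4 - 10.094*k^3 + 5.6388*k^2 - 28.045*k + 52.638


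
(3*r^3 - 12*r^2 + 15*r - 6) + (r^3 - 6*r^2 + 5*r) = 4*r^3 - 18*r^2 + 20*r - 6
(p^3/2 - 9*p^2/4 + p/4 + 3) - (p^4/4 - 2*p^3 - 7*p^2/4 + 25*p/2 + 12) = -p^4/4 + 5*p^3/2 - p^2/2 - 49*p/4 - 9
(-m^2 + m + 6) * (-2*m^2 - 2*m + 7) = 2*m^4 - 21*m^2 - 5*m + 42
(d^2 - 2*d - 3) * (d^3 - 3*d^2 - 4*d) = d^5 - 5*d^4 - d^3 + 17*d^2 + 12*d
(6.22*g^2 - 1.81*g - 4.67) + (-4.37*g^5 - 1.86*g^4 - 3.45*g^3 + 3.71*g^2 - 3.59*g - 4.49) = -4.37*g^5 - 1.86*g^4 - 3.45*g^3 + 9.93*g^2 - 5.4*g - 9.16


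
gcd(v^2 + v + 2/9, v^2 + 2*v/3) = v + 2/3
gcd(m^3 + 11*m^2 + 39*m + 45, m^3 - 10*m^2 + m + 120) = m + 3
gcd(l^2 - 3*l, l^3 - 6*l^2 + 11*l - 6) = l - 3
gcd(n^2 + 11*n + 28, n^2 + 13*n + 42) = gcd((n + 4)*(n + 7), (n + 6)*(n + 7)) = n + 7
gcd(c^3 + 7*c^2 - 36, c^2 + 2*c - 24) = c + 6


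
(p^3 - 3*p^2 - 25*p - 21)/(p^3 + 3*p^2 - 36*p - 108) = (p^2 - 6*p - 7)/(p^2 - 36)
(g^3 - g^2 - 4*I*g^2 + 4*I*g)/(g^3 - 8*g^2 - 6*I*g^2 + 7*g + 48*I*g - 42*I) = g*(g - 4*I)/(g^2 - g*(7 + 6*I) + 42*I)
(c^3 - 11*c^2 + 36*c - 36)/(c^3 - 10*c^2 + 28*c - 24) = (c - 3)/(c - 2)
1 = 1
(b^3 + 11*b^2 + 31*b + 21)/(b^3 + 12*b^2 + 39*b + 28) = (b + 3)/(b + 4)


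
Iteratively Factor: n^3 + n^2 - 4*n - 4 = (n + 2)*(n^2 - n - 2) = (n + 1)*(n + 2)*(n - 2)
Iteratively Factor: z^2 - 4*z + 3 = (z - 1)*(z - 3)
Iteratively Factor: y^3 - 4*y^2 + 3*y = (y - 3)*(y^2 - y) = (y - 3)*(y - 1)*(y)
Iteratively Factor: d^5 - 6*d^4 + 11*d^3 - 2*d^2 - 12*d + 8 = (d - 2)*(d^4 - 4*d^3 + 3*d^2 + 4*d - 4) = (d - 2)*(d + 1)*(d^3 - 5*d^2 + 8*d - 4) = (d - 2)*(d - 1)*(d + 1)*(d^2 - 4*d + 4) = (d - 2)^2*(d - 1)*(d + 1)*(d - 2)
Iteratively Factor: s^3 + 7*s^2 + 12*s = (s)*(s^2 + 7*s + 12) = s*(s + 4)*(s + 3)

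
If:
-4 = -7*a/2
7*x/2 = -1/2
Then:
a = 8/7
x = -1/7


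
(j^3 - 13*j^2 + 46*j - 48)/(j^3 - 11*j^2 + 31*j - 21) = (j^2 - 10*j + 16)/(j^2 - 8*j + 7)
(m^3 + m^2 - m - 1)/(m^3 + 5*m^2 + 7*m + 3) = (m - 1)/(m + 3)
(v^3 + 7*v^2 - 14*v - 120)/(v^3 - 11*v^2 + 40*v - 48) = (v^2 + 11*v + 30)/(v^2 - 7*v + 12)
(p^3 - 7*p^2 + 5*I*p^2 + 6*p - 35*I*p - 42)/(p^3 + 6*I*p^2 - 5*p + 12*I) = (p^2 + p*(-7 + 6*I) - 42*I)/(p^2 + 7*I*p - 12)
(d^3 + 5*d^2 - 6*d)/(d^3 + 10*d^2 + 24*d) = (d - 1)/(d + 4)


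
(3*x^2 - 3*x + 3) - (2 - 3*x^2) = 6*x^2 - 3*x + 1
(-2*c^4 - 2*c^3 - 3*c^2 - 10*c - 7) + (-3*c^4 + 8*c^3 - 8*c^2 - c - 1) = -5*c^4 + 6*c^3 - 11*c^2 - 11*c - 8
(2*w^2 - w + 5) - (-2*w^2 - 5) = 4*w^2 - w + 10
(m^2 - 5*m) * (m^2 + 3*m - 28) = m^4 - 2*m^3 - 43*m^2 + 140*m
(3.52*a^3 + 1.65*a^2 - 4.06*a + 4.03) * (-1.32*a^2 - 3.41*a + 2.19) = -4.6464*a^5 - 14.1812*a^4 + 7.4415*a^3 + 12.1385*a^2 - 22.6337*a + 8.8257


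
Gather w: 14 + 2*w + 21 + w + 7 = 3*w + 42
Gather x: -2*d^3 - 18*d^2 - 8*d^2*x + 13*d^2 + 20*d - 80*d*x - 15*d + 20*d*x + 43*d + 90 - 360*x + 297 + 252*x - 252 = -2*d^3 - 5*d^2 + 48*d + x*(-8*d^2 - 60*d - 108) + 135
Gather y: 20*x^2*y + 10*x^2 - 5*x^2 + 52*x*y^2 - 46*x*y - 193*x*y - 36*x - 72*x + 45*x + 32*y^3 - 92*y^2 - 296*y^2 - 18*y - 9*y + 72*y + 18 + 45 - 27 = 5*x^2 - 63*x + 32*y^3 + y^2*(52*x - 388) + y*(20*x^2 - 239*x + 45) + 36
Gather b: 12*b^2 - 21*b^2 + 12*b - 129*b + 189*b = -9*b^2 + 72*b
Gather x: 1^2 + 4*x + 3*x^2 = 3*x^2 + 4*x + 1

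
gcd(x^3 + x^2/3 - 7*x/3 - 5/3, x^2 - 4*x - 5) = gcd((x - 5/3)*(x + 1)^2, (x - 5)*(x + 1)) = x + 1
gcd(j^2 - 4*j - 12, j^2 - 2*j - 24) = j - 6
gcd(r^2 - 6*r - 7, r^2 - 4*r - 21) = r - 7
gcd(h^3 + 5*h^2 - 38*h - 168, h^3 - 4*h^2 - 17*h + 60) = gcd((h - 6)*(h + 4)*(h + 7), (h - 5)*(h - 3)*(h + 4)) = h + 4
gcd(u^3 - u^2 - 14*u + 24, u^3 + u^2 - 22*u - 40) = u + 4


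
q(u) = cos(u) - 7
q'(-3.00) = 0.14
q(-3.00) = -7.99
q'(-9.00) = 0.41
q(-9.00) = -7.91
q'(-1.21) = 0.94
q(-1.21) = -6.65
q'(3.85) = 0.65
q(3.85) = -7.76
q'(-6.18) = -0.10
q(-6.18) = -6.01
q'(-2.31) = 0.74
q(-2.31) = -7.67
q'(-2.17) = 0.83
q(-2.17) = -7.56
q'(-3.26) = -0.12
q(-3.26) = -7.99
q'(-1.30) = 0.96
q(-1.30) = -6.73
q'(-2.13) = 0.85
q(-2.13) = -7.53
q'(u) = -sin(u)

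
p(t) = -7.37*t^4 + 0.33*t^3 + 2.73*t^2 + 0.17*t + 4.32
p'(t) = -29.48*t^3 + 0.99*t^2 + 5.46*t + 0.17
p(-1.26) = -10.80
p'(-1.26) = 53.83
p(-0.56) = 4.30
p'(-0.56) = 2.60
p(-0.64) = 4.01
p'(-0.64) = 4.81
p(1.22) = -7.14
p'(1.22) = -45.23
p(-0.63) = 4.05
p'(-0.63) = 4.49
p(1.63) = -38.75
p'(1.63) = -115.97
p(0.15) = 4.40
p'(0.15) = 0.91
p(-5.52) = -6811.58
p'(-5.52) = 4958.63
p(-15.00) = -373603.98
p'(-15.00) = 99636.02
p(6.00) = -9376.62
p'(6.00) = -6299.11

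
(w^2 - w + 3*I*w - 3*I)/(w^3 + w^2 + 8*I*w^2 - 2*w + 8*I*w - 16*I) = (w + 3*I)/(w^2 + w*(2 + 8*I) + 16*I)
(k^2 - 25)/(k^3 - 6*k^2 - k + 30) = (k + 5)/(k^2 - k - 6)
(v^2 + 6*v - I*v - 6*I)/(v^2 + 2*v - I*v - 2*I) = (v + 6)/(v + 2)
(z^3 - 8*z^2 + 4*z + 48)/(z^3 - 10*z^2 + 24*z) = (z + 2)/z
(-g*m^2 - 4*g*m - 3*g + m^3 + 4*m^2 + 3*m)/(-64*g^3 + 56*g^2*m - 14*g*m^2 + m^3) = (g*m^2 + 4*g*m + 3*g - m^3 - 4*m^2 - 3*m)/(64*g^3 - 56*g^2*m + 14*g*m^2 - m^3)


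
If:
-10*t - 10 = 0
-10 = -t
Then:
No Solution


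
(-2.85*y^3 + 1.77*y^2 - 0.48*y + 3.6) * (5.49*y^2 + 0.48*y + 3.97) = -15.6465*y^5 + 8.3493*y^4 - 13.1001*y^3 + 26.5605*y^2 - 0.1776*y + 14.292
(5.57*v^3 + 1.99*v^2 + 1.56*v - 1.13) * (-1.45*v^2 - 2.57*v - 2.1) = -8.0765*v^5 - 17.2004*v^4 - 19.0733*v^3 - 6.5497*v^2 - 0.371900000000001*v + 2.373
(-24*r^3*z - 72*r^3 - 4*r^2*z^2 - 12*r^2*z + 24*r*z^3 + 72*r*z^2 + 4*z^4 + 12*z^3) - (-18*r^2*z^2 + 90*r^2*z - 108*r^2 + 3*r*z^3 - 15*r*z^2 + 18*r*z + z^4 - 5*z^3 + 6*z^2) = -24*r^3*z - 72*r^3 + 14*r^2*z^2 - 102*r^2*z + 108*r^2 + 21*r*z^3 + 87*r*z^2 - 18*r*z + 3*z^4 + 17*z^3 - 6*z^2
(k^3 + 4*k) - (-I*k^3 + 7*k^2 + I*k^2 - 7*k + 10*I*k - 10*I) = k^3 + I*k^3 - 7*k^2 - I*k^2 + 11*k - 10*I*k + 10*I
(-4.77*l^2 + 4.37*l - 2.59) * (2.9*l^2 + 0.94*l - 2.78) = -13.833*l^4 + 8.1892*l^3 + 9.8574*l^2 - 14.5832*l + 7.2002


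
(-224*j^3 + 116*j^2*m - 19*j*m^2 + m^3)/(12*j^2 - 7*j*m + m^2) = (-56*j^2 + 15*j*m - m^2)/(3*j - m)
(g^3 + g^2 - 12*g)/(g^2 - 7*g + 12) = g*(g + 4)/(g - 4)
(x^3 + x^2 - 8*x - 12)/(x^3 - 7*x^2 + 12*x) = (x^2 + 4*x + 4)/(x*(x - 4))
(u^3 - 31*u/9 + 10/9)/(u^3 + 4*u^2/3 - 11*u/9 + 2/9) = (3*u - 5)/(3*u - 1)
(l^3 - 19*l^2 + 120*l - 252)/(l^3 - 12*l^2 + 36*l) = (l - 7)/l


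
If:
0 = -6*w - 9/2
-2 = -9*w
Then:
No Solution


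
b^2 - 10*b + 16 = (b - 8)*(b - 2)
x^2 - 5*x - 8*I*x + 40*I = (x - 5)*(x - 8*I)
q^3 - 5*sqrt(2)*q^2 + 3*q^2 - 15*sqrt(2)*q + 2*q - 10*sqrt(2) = (q + 1)*(q + 2)*(q - 5*sqrt(2))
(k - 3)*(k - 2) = k^2 - 5*k + 6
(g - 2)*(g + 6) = g^2 + 4*g - 12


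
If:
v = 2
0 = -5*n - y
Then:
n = -y/5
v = 2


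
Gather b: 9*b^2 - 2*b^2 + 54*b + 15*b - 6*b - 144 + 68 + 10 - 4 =7*b^2 + 63*b - 70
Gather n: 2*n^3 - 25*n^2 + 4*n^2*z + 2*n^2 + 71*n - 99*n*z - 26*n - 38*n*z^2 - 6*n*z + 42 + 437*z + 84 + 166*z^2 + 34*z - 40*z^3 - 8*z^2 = 2*n^3 + n^2*(4*z - 23) + n*(-38*z^2 - 105*z + 45) - 40*z^3 + 158*z^2 + 471*z + 126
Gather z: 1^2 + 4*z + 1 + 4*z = 8*z + 2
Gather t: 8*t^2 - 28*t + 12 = 8*t^2 - 28*t + 12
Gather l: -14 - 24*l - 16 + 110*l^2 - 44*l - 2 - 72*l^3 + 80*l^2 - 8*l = -72*l^3 + 190*l^2 - 76*l - 32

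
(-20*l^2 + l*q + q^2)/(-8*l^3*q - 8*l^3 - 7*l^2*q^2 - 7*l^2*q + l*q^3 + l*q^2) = (20*l^2 - l*q - q^2)/(l*(8*l^2*q + 8*l^2 + 7*l*q^2 + 7*l*q - q^3 - q^2))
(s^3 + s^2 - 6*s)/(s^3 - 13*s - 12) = s*(s - 2)/(s^2 - 3*s - 4)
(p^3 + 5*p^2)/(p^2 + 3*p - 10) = p^2/(p - 2)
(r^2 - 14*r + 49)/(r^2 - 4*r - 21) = (r - 7)/(r + 3)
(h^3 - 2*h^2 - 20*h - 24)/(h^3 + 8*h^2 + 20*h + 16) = (h - 6)/(h + 4)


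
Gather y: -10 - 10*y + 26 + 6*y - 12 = 4 - 4*y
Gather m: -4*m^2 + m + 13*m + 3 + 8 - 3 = -4*m^2 + 14*m + 8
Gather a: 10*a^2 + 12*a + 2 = 10*a^2 + 12*a + 2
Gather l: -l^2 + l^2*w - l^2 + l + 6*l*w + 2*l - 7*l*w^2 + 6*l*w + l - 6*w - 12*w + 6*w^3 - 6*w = l^2*(w - 2) + l*(-7*w^2 + 12*w + 4) + 6*w^3 - 24*w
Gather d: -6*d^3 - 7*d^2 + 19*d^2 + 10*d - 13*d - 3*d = -6*d^3 + 12*d^2 - 6*d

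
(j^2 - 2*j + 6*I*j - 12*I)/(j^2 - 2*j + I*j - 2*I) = (j + 6*I)/(j + I)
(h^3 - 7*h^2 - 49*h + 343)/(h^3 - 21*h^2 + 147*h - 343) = (h + 7)/(h - 7)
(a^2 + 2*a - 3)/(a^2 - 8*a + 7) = (a + 3)/(a - 7)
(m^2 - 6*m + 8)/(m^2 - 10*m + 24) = (m - 2)/(m - 6)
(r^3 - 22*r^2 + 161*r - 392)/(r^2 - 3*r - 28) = (r^2 - 15*r + 56)/(r + 4)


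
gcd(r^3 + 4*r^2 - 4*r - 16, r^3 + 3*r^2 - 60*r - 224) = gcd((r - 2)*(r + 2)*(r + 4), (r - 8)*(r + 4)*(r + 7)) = r + 4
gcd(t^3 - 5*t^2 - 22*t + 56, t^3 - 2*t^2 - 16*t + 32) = t^2 + 2*t - 8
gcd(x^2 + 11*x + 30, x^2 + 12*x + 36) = x + 6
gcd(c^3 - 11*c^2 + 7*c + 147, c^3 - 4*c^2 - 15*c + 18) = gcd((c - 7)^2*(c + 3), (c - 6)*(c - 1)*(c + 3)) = c + 3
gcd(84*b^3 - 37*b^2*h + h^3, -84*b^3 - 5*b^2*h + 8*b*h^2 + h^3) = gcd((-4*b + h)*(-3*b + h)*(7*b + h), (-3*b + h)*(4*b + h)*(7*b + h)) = 21*b^2 - 4*b*h - h^2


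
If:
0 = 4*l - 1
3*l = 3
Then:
No Solution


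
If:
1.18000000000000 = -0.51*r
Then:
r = -2.31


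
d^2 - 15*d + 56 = (d - 8)*(d - 7)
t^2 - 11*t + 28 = (t - 7)*(t - 4)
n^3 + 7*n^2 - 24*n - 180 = (n - 5)*(n + 6)^2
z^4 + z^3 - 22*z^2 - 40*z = z*(z - 5)*(z + 2)*(z + 4)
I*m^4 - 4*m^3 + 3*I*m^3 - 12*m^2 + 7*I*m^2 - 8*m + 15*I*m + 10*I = (m + 2)*(m - I)*(m + 5*I)*(I*m + I)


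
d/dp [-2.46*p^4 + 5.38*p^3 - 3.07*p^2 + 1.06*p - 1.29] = -9.84*p^3 + 16.14*p^2 - 6.14*p + 1.06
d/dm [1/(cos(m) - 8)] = sin(m)/(cos(m) - 8)^2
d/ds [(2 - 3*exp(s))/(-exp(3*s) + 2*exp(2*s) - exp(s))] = 2*(-3*exp(2*s) + 3*exp(s) - 1)*exp(-s)/(exp(3*s) - 3*exp(2*s) + 3*exp(s) - 1)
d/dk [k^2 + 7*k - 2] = 2*k + 7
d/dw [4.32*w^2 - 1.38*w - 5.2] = 8.64*w - 1.38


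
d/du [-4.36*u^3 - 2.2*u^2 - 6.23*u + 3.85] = -13.08*u^2 - 4.4*u - 6.23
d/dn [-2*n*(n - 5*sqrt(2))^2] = -6*n^2 + 40*sqrt(2)*n - 100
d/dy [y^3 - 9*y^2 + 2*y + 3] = 3*y^2 - 18*y + 2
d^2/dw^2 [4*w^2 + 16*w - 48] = 8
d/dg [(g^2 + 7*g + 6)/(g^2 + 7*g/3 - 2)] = 6*(-7*g^2 - 24*g - 42)/(9*g^4 + 42*g^3 + 13*g^2 - 84*g + 36)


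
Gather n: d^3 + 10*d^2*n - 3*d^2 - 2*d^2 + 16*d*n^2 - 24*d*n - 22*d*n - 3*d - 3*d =d^3 - 5*d^2 + 16*d*n^2 - 6*d + n*(10*d^2 - 46*d)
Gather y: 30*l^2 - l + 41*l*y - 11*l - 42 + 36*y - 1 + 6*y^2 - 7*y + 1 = 30*l^2 - 12*l + 6*y^2 + y*(41*l + 29) - 42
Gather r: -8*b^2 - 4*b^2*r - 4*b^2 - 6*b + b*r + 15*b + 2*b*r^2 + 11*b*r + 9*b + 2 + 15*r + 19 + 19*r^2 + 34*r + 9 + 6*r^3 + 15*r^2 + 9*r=-12*b^2 + 18*b + 6*r^3 + r^2*(2*b + 34) + r*(-4*b^2 + 12*b + 58) + 30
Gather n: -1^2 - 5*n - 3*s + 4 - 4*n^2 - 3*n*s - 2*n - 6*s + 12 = -4*n^2 + n*(-3*s - 7) - 9*s + 15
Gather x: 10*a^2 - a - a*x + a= 10*a^2 - a*x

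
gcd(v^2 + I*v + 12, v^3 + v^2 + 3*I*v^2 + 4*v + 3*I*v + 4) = v + 4*I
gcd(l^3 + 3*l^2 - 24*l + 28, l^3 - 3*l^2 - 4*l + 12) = l - 2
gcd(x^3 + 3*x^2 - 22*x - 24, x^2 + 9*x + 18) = x + 6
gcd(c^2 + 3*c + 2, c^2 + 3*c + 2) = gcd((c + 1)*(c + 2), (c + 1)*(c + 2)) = c^2 + 3*c + 2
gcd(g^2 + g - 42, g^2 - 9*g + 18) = g - 6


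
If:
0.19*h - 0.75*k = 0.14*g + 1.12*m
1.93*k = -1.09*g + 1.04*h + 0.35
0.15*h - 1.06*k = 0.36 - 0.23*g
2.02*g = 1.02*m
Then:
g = 0.06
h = -1.19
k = -0.49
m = 0.12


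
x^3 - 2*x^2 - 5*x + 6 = (x - 3)*(x - 1)*(x + 2)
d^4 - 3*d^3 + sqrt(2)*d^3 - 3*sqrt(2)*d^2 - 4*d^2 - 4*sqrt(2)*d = d*(d - 4)*(d + 1)*(d + sqrt(2))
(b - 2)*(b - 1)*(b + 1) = b^3 - 2*b^2 - b + 2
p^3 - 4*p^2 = p^2*(p - 4)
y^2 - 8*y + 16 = (y - 4)^2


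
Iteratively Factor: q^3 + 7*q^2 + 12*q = (q + 4)*(q^2 + 3*q) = q*(q + 4)*(q + 3)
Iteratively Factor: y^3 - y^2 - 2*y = (y + 1)*(y^2 - 2*y) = y*(y + 1)*(y - 2)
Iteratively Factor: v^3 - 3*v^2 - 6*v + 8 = (v - 4)*(v^2 + v - 2) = (v - 4)*(v - 1)*(v + 2)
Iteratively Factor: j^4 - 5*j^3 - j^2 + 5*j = (j)*(j^3 - 5*j^2 - j + 5) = j*(j - 5)*(j^2 - 1) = j*(j - 5)*(j + 1)*(j - 1)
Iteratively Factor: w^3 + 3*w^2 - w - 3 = (w - 1)*(w^2 + 4*w + 3) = (w - 1)*(w + 3)*(w + 1)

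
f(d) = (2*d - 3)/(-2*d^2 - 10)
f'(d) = 4*d*(2*d - 3)/(-2*d^2 - 10)^2 + 2/(-2*d^2 - 10) = (-d^2 + d*(2*d - 3) - 5)/(d^2 + 5)^2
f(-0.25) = 0.35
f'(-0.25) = -0.16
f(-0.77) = 0.41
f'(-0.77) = -0.07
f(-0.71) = 0.40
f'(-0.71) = -0.08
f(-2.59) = 0.35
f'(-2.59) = 0.07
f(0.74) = 0.14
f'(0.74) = -0.22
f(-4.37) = 0.24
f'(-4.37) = 0.05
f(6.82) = -0.10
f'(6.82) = 0.01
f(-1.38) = 0.42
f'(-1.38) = 0.02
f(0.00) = 0.30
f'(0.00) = -0.20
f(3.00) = -0.11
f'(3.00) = -0.03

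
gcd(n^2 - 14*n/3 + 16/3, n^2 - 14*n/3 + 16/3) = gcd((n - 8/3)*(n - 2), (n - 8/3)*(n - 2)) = n^2 - 14*n/3 + 16/3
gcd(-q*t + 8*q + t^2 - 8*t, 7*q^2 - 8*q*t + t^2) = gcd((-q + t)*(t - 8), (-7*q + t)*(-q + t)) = q - t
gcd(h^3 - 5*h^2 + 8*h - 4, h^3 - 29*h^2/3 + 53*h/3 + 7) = 1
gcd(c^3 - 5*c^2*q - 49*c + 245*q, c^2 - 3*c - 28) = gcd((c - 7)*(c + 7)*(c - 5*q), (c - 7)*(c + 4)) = c - 7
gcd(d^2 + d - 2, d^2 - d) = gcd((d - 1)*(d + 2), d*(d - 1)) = d - 1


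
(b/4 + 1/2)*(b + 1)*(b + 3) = b^3/4 + 3*b^2/2 + 11*b/4 + 3/2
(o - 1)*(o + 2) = o^2 + o - 2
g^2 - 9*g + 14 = (g - 7)*(g - 2)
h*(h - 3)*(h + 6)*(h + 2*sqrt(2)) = h^4 + 2*sqrt(2)*h^3 + 3*h^3 - 18*h^2 + 6*sqrt(2)*h^2 - 36*sqrt(2)*h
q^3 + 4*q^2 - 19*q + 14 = (q - 2)*(q - 1)*(q + 7)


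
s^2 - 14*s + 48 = (s - 8)*(s - 6)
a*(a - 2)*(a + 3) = a^3 + a^2 - 6*a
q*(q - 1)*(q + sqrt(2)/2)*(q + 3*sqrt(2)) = q^4 - q^3 + 7*sqrt(2)*q^3/2 - 7*sqrt(2)*q^2/2 + 3*q^2 - 3*q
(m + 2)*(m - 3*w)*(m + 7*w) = m^3 + 4*m^2*w + 2*m^2 - 21*m*w^2 + 8*m*w - 42*w^2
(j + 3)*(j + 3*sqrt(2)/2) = j^2 + 3*sqrt(2)*j/2 + 3*j + 9*sqrt(2)/2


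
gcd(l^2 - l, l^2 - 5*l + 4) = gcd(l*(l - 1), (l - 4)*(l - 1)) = l - 1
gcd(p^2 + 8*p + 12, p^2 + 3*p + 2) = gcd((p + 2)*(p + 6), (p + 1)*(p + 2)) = p + 2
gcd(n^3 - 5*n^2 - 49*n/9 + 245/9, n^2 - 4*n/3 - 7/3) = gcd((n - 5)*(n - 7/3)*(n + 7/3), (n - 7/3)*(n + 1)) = n - 7/3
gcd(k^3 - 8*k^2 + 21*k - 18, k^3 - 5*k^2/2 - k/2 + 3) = k - 2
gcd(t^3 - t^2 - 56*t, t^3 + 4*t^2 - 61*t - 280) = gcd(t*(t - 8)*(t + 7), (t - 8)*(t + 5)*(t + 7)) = t^2 - t - 56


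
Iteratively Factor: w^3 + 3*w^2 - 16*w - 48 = (w + 3)*(w^2 - 16) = (w - 4)*(w + 3)*(w + 4)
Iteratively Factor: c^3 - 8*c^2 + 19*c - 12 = (c - 3)*(c^2 - 5*c + 4) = (c - 4)*(c - 3)*(c - 1)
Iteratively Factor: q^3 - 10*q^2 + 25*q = (q)*(q^2 - 10*q + 25) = q*(q - 5)*(q - 5)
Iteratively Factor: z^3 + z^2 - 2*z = (z + 2)*(z^2 - z) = z*(z + 2)*(z - 1)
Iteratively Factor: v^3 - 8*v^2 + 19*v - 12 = (v - 3)*(v^2 - 5*v + 4) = (v - 3)*(v - 1)*(v - 4)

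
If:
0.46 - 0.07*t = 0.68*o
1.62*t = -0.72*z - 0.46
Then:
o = 0.0457516339869281*z + 0.705700798838054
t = -0.444444444444444*z - 0.283950617283951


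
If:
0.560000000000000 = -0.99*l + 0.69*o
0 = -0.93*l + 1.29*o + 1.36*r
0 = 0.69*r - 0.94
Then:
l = -3.15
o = -3.71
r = 1.36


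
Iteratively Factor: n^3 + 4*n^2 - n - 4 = (n + 1)*(n^2 + 3*n - 4) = (n - 1)*(n + 1)*(n + 4)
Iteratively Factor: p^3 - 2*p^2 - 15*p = (p + 3)*(p^2 - 5*p) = p*(p + 3)*(p - 5)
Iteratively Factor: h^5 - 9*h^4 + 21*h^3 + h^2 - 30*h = (h + 1)*(h^4 - 10*h^3 + 31*h^2 - 30*h) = (h - 5)*(h + 1)*(h^3 - 5*h^2 + 6*h) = h*(h - 5)*(h + 1)*(h^2 - 5*h + 6) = h*(h - 5)*(h - 3)*(h + 1)*(h - 2)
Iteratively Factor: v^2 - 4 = (v - 2)*(v + 2)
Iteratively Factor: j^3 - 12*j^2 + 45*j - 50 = (j - 5)*(j^2 - 7*j + 10) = (j - 5)^2*(j - 2)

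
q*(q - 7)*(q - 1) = q^3 - 8*q^2 + 7*q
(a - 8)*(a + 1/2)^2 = a^3 - 7*a^2 - 31*a/4 - 2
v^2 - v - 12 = (v - 4)*(v + 3)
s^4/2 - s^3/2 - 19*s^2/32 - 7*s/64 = s*(s/2 + 1/4)*(s - 7/4)*(s + 1/4)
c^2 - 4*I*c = c*(c - 4*I)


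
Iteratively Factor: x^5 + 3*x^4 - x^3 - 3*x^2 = (x + 1)*(x^4 + 2*x^3 - 3*x^2) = x*(x + 1)*(x^3 + 2*x^2 - 3*x) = x*(x - 1)*(x + 1)*(x^2 + 3*x) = x*(x - 1)*(x + 1)*(x + 3)*(x)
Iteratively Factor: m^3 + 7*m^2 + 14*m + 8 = (m + 2)*(m^2 + 5*m + 4) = (m + 2)*(m + 4)*(m + 1)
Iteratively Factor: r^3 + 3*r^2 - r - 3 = (r + 1)*(r^2 + 2*r - 3) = (r - 1)*(r + 1)*(r + 3)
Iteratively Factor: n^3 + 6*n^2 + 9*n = (n + 3)*(n^2 + 3*n) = (n + 3)^2*(n)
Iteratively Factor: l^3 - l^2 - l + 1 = (l + 1)*(l^2 - 2*l + 1) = (l - 1)*(l + 1)*(l - 1)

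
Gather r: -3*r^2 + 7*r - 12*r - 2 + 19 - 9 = -3*r^2 - 5*r + 8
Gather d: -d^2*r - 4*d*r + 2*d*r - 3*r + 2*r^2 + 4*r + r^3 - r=-d^2*r - 2*d*r + r^3 + 2*r^2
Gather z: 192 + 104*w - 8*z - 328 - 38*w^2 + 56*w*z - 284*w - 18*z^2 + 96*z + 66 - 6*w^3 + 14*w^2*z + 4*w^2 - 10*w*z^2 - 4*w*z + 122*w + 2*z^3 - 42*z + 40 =-6*w^3 - 34*w^2 - 58*w + 2*z^3 + z^2*(-10*w - 18) + z*(14*w^2 + 52*w + 46) - 30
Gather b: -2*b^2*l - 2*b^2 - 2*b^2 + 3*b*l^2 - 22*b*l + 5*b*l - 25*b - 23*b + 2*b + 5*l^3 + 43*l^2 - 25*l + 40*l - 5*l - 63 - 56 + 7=b^2*(-2*l - 4) + b*(3*l^2 - 17*l - 46) + 5*l^3 + 43*l^2 + 10*l - 112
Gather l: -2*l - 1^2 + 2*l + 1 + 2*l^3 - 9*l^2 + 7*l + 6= 2*l^3 - 9*l^2 + 7*l + 6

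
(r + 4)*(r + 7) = r^2 + 11*r + 28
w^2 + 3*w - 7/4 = (w - 1/2)*(w + 7/2)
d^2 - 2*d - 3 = (d - 3)*(d + 1)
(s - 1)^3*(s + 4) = s^4 + s^3 - 9*s^2 + 11*s - 4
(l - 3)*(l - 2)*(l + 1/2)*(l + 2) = l^4 - 5*l^3/2 - 11*l^2/2 + 10*l + 6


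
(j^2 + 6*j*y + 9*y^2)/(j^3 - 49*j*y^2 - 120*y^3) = (-j - 3*y)/(-j^2 + 3*j*y + 40*y^2)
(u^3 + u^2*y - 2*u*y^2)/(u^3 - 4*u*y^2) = (-u + y)/(-u + 2*y)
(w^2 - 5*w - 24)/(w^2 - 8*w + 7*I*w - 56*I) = (w + 3)/(w + 7*I)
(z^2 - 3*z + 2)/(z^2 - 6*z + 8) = (z - 1)/(z - 4)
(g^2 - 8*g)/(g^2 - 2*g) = (g - 8)/(g - 2)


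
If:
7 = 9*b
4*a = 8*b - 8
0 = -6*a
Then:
No Solution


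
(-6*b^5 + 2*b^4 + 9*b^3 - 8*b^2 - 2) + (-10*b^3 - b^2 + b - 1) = -6*b^5 + 2*b^4 - b^3 - 9*b^2 + b - 3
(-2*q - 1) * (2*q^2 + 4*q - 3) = -4*q^3 - 10*q^2 + 2*q + 3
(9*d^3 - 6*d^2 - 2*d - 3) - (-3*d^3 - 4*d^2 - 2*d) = 12*d^3 - 2*d^2 - 3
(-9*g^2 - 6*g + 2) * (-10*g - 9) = 90*g^3 + 141*g^2 + 34*g - 18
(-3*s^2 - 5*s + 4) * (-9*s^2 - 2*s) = 27*s^4 + 51*s^3 - 26*s^2 - 8*s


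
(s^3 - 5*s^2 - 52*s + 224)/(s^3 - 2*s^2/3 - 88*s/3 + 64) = 3*(s^2 - s - 56)/(3*s^2 + 10*s - 48)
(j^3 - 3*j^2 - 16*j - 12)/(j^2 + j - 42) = (j^2 + 3*j + 2)/(j + 7)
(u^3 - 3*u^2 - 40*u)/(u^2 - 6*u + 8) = u*(u^2 - 3*u - 40)/(u^2 - 6*u + 8)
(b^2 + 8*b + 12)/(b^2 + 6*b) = (b + 2)/b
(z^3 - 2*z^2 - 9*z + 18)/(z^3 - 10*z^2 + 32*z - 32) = (z^2 - 9)/(z^2 - 8*z + 16)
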